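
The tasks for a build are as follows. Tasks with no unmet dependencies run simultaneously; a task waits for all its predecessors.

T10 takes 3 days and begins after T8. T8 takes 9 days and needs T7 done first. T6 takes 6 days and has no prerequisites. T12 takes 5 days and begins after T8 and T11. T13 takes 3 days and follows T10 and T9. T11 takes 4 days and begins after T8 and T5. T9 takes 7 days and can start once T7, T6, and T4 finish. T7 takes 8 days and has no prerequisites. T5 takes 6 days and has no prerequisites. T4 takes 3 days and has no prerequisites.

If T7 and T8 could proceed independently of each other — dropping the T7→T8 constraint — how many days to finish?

18

Before: longest chain T7→T8→T11→T12 = 8+9+4+5 = 26, finish 26.
Without T7→T8, T8's earliest start moves from 8 to 0.
After: T7→T9→T13 = 8+7+3 = 18 → 18 days.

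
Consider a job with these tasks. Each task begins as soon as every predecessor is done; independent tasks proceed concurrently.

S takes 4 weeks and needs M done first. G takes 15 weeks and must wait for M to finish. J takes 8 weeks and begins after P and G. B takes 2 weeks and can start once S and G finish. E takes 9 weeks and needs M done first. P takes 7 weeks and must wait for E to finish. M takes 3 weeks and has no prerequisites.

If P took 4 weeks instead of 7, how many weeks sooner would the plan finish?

Baseline: M→E→P→J = 3+9+7+8 = 27 → 27 weeks.
P lies on that path, so at 4 weeks the path becomes 24 weeks.
The binding chain switches to M→G→J = 3+15+8 = 26; finish 26 weeks.
Change in finish: 26 − 27 = -1 weeks.

1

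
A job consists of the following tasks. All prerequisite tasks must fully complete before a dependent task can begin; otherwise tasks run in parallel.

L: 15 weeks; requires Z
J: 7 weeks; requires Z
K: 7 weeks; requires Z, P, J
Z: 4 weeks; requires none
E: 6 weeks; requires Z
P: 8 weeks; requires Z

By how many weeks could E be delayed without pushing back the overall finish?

9

Critical path: Z→L = 4+15 = 19, so the finish is 19 weeks.
Longest path through E: 10 weeks (earliest finish 10, latest finish 19).
Float = 19 − 10 = 9.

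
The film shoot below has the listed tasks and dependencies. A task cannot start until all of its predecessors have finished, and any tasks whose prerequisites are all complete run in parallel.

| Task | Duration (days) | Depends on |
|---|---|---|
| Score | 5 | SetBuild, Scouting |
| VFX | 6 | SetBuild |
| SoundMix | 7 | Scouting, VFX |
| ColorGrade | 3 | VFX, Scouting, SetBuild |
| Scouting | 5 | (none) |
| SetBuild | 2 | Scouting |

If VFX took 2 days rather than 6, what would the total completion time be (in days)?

16

The binding path is Scouting→SetBuild→VFX→SoundMix = 5+2+6+7 = 20; finish at 20 days.
VFX is on the critical path; changing it to 2 makes that path 16 days.
No other chain overtakes it, so the finish is 16 days.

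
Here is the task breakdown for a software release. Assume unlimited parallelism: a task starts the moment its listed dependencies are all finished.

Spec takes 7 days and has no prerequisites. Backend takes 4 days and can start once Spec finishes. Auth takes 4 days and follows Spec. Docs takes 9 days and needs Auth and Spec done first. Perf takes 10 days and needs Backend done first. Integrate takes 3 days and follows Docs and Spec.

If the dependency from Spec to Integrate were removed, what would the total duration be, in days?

23

Before: longest chain Spec→Auth→Docs→Integrate = 7+4+9+3 = 23, finish 23.
Dropping Spec→Integrate doesn't change Integrate's earliest start (20); another predecessor still binds.
The longest chain is now Spec→Auth→Docs→Integrate = 7+4+9+3 = 23, so the project takes 23 days.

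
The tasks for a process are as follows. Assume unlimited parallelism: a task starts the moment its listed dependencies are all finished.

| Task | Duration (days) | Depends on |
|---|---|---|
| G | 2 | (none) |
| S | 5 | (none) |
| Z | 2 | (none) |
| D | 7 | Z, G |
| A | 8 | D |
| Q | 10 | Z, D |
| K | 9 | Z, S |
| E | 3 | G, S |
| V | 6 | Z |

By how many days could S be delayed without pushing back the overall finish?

5

G→D→Q = 2+7+10 = 19 sets the makespan at 19 days.
Longest path through S: 14 days (earliest finish 5, latest finish 10).
Slack of S = 5 − 0 = 5 days.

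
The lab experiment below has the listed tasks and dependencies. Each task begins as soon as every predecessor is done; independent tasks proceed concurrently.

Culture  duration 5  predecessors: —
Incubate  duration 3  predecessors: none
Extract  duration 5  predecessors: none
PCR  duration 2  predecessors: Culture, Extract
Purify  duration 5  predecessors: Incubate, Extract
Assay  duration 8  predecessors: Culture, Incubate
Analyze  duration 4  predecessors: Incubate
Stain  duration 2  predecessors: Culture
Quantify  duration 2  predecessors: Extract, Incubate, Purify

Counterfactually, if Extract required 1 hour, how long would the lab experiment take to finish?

Baseline: Culture→Assay = 5+8 = 13 → 13 hours.
Extract is off the critical path — its longest chain is 12 hours, giving 1 of slack.
The critical path is still Culture→Assay; finish is now 13 hours.

13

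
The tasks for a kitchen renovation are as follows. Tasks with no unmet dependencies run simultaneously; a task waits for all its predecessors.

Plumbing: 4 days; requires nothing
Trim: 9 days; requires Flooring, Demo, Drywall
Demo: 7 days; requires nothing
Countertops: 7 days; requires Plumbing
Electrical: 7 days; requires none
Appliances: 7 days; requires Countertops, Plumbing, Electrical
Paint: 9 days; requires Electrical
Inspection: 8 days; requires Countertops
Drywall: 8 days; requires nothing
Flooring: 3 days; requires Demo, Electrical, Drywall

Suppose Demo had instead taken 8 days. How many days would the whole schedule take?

The binding path is Drywall→Flooring→Trim = 8+3+9 = 20; finish at 20 days.
The longest path through Demo is only 19 days, so Demo has float 1.
New critical path: Demo→Flooring→Trim = 8+3+9 = 20 ⇒ 20 days.

20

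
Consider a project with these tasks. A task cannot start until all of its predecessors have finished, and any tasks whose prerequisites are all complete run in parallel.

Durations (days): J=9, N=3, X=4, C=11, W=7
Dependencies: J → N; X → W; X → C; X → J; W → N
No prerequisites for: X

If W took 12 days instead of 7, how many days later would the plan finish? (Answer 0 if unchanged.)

Critical path before the change: X→J→N = 4+9+3 = 16 giving 16 days.
The longest path through W is only 14 days, so W has float 2.
The binding chain switches to X→W→N = 4+12+3 = 19; finish 19 days.
Change in finish: 19 − 16 = +3 days.

3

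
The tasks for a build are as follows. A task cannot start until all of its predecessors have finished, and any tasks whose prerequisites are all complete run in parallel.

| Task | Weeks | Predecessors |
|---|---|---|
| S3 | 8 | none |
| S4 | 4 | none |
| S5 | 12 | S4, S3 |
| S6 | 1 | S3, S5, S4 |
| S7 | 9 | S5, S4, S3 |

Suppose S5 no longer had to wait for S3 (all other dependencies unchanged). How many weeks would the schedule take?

25

Before: longest chain S3→S5→S7 = 8+12+9 = 29, finish 29.
Without S3→S5, S5's earliest start moves from 8 to 4.
New critical path: S4→S5→S7 = 4+12+9 = 25 ⇒ 25 weeks.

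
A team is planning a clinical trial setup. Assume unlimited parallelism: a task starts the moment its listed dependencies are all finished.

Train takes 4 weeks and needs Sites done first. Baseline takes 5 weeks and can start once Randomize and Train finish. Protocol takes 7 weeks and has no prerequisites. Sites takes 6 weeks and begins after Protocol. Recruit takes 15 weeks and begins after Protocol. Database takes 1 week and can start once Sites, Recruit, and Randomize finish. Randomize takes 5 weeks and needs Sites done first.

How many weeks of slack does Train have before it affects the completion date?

1

The longest chain is Protocol→Sites→Randomize→Baseline = 7+6+5+5 = 23; overall finish 23 weeks.
Longest path through Train: 22 weeks (earliest finish 17, latest finish 18).
Slack of Train = 14 − 13 = 1 week.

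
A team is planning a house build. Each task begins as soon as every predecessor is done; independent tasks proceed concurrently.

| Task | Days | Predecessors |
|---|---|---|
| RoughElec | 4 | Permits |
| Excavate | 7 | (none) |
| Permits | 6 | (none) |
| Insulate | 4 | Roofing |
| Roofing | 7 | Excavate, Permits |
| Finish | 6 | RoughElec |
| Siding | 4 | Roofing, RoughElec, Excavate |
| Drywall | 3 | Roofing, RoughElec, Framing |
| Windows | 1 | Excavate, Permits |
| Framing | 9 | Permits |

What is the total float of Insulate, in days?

The longest chain is Permits→Framing→Drywall = 6+9+3 = 18; overall finish 18 days.
Insulate finishes as early as 18 and must finish by 18.
Slack of Insulate = 14 − 14 = 0 days.

0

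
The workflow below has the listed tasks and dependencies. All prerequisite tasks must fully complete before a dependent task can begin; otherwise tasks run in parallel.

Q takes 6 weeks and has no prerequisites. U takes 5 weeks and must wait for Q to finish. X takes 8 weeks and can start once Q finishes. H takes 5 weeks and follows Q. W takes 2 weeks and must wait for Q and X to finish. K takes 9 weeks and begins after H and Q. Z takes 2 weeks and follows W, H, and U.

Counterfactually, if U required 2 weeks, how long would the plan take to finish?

Actual critical path: Q→H→K = 6+5+9 = 20 ⇒ 20 weeks.
The longest path through U is only 13 weeks, so U has float 7.
The critical path is still Q→H→K; finish is now 20 weeks.

20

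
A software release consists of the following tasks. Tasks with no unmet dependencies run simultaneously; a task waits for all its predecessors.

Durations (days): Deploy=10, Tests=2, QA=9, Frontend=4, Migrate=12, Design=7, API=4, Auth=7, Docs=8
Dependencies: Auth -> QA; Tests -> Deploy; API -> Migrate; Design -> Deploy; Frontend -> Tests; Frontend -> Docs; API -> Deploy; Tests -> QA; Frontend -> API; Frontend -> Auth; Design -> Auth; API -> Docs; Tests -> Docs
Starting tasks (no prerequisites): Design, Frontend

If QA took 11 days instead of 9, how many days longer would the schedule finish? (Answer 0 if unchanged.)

2

As given, the longest chain is Design→Auth→QA = 7+7+9 = 23, so the finish is 23 days.
Since QA is critical, the +2 change carries straight to that chain (now 25 days).
No other chain overtakes it, so the finish is 25 days.
Change in finish: 25 − 23 = +2 days.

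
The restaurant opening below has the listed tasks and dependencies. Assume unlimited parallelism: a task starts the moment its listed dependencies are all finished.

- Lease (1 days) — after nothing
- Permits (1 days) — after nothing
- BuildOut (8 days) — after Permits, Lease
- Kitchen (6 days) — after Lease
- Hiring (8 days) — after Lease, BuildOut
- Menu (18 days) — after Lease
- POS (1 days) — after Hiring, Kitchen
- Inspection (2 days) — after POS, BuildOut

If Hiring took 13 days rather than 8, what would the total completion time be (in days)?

Critical path before the change: Lease→BuildOut→Hiring→POS→Inspection = 1+8+8+1+2 = 20 giving 20 days.
Hiring is on the critical path; changing it to 13 makes that path 25 days.
No other chain overtakes it, so the finish is 25 days.

25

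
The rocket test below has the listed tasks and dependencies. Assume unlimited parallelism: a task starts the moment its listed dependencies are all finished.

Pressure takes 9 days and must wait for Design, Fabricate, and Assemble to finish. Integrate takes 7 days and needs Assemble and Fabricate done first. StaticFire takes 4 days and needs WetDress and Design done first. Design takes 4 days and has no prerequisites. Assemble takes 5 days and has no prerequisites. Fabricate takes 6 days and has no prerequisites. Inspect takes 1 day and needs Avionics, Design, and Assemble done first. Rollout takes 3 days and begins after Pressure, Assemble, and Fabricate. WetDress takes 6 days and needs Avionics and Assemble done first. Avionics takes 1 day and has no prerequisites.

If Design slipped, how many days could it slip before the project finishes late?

Critical path: Fabricate→Pressure→Rollout = 6+9+3 = 18, so the finish is 18 days.
Longest path through Design: 16 days (earliest finish 4, latest finish 6).
Slack of Design = 2 − 0 = 2 days.

2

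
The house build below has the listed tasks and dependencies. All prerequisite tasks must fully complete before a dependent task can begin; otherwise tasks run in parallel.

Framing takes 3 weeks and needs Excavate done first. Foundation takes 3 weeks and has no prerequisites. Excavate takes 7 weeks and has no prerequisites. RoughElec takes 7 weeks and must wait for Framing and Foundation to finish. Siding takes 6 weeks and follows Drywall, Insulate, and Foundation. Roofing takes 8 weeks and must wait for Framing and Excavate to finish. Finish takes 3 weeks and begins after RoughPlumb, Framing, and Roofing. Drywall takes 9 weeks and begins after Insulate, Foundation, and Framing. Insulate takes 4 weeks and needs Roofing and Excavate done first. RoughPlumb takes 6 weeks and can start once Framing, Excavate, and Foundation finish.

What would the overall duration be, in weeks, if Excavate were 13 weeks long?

Critical path before the change: Excavate→Framing→Roofing→Insulate→Drywall→Siding = 7+3+8+4+9+6 = 37 giving 37 weeks.
Excavate lies on that path, so at 13 weeks the path becomes 43 weeks.
That remains the longest chain; total 43 weeks.

43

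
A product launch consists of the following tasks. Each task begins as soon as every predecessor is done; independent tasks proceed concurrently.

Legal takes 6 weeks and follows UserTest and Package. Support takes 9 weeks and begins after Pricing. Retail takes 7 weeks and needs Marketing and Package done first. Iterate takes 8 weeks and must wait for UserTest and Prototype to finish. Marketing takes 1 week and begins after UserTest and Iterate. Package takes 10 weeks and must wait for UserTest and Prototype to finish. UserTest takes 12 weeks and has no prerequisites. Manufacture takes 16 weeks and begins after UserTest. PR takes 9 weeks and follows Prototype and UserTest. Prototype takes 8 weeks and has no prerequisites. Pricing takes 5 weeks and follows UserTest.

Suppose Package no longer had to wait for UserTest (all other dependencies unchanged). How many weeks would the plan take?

28

With the dependency in place, UserTest→Package→Retail = 12+10+7 = 29 sets the finish at 29 weeks.
Without UserTest→Package, Package's earliest start moves from 12 to 8.
New critical path: UserTest→Iterate→Marketing→Retail = 12+8+1+7 = 28 ⇒ 28 weeks.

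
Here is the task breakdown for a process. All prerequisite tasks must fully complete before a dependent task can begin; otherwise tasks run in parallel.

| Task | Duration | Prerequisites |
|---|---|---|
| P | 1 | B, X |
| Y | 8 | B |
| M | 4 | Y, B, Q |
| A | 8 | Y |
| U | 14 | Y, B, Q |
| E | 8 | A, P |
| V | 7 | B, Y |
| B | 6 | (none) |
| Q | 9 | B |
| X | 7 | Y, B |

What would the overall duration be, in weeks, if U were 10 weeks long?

As given, the longest chain is B→Y→X→P→E = 6+8+7+1+8 = 30, so the finish is 30 weeks.
The longest path through U is only 29 weeks, so U has float 1.
No other chain overtakes it, so the finish is 30 weeks.

30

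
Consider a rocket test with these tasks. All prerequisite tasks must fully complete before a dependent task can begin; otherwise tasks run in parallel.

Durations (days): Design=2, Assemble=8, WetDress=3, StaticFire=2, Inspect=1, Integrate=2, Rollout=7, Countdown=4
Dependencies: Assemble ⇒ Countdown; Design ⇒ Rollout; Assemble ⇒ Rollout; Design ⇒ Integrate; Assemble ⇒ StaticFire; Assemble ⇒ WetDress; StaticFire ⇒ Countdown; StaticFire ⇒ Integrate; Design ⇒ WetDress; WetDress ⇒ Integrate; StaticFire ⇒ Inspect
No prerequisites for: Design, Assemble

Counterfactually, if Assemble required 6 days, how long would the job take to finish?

Critical path before the change: Assemble→Rollout = 8+7 = 15 giving 15 days.
Since Assemble is critical, the -2 change carries straight to that chain (now 13 days).
That remains the longest chain; total 13 days.

13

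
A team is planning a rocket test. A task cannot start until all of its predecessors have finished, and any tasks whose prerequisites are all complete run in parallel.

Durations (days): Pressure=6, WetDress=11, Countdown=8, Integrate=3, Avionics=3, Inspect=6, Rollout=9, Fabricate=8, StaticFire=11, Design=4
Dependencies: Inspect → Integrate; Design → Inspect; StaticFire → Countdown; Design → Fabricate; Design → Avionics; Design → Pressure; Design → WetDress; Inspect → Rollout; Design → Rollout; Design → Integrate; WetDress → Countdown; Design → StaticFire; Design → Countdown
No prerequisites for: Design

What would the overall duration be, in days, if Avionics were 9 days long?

Critical path before the change: Design→WetDress→Countdown = 4+11+8 = 23 giving 23 days.
Avionics has 16 days of float (longest path through it is 7).
That remains the longest chain; total 23 days.

23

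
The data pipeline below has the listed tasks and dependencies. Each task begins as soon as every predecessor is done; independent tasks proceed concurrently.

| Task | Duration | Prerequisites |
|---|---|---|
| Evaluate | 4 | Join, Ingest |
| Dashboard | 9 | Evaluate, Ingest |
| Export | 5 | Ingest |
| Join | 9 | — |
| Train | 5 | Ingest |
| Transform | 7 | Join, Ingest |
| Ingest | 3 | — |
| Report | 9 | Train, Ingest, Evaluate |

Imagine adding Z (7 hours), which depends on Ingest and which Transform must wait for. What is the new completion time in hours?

Originally the data pipeline takes 22 hours.
With Z inserted, Transform now waits for max(Join, Ingest, Z).
New critical path: Join→Evaluate→Report = 9+4+9 = 22 ⇒ 22 hours.

22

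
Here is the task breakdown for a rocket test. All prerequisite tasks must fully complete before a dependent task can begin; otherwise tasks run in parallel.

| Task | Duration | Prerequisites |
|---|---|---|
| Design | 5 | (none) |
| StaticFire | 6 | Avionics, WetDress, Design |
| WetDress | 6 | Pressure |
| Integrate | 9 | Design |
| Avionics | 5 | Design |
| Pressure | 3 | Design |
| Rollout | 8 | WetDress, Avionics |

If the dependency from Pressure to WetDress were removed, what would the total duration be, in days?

18

Original critical path: Design→Pressure→WetDress→Rollout = 5+3+6+8 = 22 ⇒ 22 days.
Without Pressure→WetDress, WetDress's earliest start moves from 8 to 0.
New critical path: Design→Avionics→Rollout = 5+5+8 = 18 ⇒ 18 days.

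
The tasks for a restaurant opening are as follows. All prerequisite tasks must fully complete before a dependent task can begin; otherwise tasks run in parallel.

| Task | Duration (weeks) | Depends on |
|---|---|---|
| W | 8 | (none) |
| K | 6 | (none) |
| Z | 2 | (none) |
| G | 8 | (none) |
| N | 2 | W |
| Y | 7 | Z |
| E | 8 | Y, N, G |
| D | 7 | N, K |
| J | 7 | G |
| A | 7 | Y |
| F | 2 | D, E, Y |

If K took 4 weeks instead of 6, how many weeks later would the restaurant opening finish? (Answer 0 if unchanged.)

0

Critical path before the change: W→N→E→F = 8+2+8+2 = 20 giving 20 weeks.
The longest path through K is only 15 weeks, so K has float 5.
That remains the longest chain; total 20 weeks.
Change in finish: 20 − 20 = +0 weeks.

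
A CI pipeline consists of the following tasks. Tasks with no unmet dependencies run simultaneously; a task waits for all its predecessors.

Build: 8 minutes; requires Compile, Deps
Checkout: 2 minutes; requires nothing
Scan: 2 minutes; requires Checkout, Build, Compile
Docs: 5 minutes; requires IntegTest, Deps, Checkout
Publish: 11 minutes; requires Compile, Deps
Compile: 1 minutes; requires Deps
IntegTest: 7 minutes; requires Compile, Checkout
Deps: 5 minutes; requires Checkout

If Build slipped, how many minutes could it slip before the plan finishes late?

2

Checkout→Deps→Compile→IntegTest→Docs = 2+5+1+7+5 = 20 sets the makespan at 20 minutes.
Longest path through Build: 18 minutes (earliest finish 16, latest finish 18).
So Build can slip 18 − 16 = 2 minutes.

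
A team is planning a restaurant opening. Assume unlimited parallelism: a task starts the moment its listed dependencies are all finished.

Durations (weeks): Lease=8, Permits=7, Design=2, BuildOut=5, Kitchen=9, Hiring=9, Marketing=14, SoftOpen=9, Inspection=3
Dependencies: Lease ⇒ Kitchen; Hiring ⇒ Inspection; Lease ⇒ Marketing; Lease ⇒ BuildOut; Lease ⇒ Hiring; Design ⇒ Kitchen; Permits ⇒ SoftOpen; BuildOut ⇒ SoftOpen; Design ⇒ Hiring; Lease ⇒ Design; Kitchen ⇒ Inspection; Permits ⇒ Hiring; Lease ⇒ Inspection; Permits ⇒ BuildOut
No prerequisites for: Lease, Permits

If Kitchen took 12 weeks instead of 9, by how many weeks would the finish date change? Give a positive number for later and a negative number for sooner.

3

Critical path before the change: Lease→Design→Kitchen→Inspection = 8+2+9+3 = 22 giving 22 weeks.
Since Kitchen is critical, the +3 change carries straight to that chain (now 25 weeks).
No other chain overtakes it, so the finish is 25 weeks.
Change in finish: 25 − 22 = +3 weeks.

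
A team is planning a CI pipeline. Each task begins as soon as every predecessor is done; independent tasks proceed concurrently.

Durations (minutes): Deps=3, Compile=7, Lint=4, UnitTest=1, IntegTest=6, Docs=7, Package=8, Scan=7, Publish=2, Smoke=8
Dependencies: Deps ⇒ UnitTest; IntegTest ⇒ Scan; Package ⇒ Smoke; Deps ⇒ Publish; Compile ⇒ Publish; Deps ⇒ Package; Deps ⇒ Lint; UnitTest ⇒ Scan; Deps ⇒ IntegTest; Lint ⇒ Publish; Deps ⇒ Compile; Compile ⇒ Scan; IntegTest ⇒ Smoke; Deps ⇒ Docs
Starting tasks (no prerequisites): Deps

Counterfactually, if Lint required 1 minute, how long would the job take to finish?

19

As given, the longest chain is Deps→Package→Smoke = 3+8+8 = 19, so the finish is 19 minutes.
Lint has 10 minutes of float (longest path through it is 9).
That remains the longest chain; total 19 minutes.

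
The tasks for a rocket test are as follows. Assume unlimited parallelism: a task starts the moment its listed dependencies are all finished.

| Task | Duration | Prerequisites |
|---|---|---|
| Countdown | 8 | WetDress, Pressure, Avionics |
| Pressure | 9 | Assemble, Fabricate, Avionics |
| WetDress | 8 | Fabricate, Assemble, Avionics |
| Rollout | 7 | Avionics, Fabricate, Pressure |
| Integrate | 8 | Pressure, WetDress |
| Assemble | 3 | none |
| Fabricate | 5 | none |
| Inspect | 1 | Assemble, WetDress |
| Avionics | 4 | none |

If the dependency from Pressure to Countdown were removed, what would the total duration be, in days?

22

Before: longest chain Fabricate→Pressure→Integrate = 5+9+8 = 22, finish 22.
Without Pressure→Countdown, Countdown's earliest start moves from 14 to 13.
After: Fabricate→Pressure→Integrate = 5+9+8 = 22 → 22 days.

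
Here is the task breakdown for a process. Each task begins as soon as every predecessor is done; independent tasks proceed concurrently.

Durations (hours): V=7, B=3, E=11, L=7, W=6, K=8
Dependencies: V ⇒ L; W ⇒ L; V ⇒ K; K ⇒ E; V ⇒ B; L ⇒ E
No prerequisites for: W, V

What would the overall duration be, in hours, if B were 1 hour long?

Baseline: V→K→E = 7+8+11 = 26 → 26 hours.
The longest path through B is only 10 hours, so B has float 16.
That remains the longest chain; total 26 hours.

26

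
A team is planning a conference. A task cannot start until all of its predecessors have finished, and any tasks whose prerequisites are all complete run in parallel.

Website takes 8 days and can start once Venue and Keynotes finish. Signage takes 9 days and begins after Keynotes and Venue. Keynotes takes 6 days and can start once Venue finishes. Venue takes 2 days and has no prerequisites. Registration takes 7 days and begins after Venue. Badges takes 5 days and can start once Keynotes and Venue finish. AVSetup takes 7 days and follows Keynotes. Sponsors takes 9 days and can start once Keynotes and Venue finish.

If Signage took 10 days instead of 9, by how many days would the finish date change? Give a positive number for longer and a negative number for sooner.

Actual critical path: Venue→Keynotes→Signage = 2+6+9 = 17 ⇒ 17 days.
Since Signage is critical, the +1 change carries straight to that chain (now 18 days).
That remains the longest chain; total 18 days.
Change in finish: 18 − 17 = +1 days.

1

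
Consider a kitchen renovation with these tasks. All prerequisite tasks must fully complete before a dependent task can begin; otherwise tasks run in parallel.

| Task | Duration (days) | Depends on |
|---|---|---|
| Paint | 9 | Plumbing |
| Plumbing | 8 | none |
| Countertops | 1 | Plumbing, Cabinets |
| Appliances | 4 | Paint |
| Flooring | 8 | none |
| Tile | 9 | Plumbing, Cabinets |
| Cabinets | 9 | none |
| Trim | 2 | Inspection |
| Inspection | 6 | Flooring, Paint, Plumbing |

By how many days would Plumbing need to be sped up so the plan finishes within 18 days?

7

Current finish: 25 days; target: 18.
Plumbing is on every critical path, so each day cut from Plumbing cuts the finish by one (this holds down to a finish of 18).
Need 25 − 18 = 7 days off Plumbing → Plumbing becomes 1 day, finish becomes 18.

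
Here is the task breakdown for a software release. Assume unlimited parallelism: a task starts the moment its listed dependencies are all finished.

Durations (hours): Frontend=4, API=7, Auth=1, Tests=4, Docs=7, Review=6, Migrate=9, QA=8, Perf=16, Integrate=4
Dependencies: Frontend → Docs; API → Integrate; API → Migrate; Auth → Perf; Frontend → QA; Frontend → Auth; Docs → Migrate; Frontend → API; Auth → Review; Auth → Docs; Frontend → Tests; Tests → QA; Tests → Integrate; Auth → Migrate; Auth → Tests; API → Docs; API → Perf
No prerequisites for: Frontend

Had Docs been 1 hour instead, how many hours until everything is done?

27

The binding path is Frontend→API→Docs→Migrate = 4+7+7+9 = 27; finish at 27 hours.
Docs is on the critical path; changing it to 1 makes that path 21 hours.
New critical path: Frontend→API→Perf = 4+7+16 = 27 ⇒ 27 hours.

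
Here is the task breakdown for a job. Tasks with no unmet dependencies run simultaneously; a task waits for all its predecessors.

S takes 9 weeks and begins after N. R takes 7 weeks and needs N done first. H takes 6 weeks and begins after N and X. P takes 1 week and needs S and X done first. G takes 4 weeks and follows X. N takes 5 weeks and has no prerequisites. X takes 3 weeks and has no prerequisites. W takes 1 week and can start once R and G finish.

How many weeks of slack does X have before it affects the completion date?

The longest chain is N→S→P = 5+9+1 = 15; overall finish 15 weeks.
X finishes as early as 3 and must finish by 9.
So X can slip 9 − 3 = 6 weeks.

6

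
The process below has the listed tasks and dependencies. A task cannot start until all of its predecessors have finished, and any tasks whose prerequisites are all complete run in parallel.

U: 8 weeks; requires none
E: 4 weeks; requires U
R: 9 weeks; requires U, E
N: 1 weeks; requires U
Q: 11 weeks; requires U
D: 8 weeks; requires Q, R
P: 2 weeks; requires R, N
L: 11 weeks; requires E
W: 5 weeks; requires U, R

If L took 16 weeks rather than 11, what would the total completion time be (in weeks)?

29

Actual critical path: U→E→R→D = 8+4+9+8 = 29 ⇒ 29 weeks.
The longest path through L is only 23 weeks, so L has float 6.
The critical path is still U→E→R→D; finish is now 29 weeks.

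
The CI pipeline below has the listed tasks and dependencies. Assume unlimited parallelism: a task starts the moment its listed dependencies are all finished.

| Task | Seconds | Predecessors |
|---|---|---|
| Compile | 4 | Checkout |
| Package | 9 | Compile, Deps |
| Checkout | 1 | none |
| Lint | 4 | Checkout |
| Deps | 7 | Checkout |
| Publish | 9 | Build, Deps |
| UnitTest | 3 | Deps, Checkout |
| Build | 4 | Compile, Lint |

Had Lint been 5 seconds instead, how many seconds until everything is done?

19

The binding path is Checkout→Lint→Build→Publish = 1+4+4+9 = 18; finish at 18 seconds.
Since Lint is critical, the +1 change carries straight to that chain (now 19 seconds).
The critical path is still Checkout→Lint→Build→Publish; finish is now 19 seconds.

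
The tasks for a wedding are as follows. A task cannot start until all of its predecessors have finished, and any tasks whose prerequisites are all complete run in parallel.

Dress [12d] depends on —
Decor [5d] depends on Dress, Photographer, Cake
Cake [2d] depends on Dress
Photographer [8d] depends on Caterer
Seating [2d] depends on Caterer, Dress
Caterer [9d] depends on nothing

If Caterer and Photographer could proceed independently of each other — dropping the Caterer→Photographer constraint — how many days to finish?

19

With the dependency in place, Caterer→Photographer→Decor = 9+8+5 = 22 sets the finish at 22 days.
Without Caterer→Photographer, Photographer's earliest start moves from 9 to 0.
The longest chain is now Dress→Cake→Decor = 12+2+5 = 19, so the project takes 19 days.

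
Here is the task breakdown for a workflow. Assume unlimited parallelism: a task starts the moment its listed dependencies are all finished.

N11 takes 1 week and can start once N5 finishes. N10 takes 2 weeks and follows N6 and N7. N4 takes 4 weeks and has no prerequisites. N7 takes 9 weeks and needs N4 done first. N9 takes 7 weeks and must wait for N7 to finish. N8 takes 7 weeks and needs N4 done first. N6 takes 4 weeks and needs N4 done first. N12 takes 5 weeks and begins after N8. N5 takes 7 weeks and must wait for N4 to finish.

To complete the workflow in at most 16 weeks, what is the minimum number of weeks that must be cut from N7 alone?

Current finish: 20 weeks; target: 16.
N7 is on every critical path, so each week cut from N7 cuts the finish by one (this holds down to a finish of 16).
Need 20 − 16 = 4 weeks off N7 → N7 becomes 5 weeks, finish becomes 16.

4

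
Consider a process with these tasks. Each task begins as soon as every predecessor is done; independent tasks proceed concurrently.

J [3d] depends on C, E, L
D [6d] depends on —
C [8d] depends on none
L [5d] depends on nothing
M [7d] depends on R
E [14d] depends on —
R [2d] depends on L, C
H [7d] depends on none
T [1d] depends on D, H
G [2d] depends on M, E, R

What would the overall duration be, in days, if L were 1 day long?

Actual critical path: C→R→M→G = 8+2+7+2 = 19 ⇒ 19 days.
L has 3 days of float (longest path through it is 16).
No other chain overtakes it, so the finish is 19 days.

19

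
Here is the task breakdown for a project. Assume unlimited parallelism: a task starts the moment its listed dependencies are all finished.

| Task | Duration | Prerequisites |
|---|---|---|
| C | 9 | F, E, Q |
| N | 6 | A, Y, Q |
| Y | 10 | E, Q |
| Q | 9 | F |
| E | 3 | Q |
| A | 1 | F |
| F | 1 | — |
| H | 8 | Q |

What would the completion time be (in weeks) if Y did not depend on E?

Before: longest chain F→Q→E→Y→N = 1+9+3+10+6 = 29, finish 29.
Without E→Y, Y's earliest start moves from 13 to 10.
The longest chain is now F→Q→Y→N = 1+9+10+6 = 26, so the project takes 26 weeks.

26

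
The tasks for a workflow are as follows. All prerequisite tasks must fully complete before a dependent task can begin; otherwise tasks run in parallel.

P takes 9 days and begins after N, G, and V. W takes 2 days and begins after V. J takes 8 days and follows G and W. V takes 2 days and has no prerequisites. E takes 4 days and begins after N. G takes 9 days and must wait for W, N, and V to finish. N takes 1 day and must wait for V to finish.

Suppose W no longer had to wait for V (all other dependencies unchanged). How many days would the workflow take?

21

Before: longest chain V→W→G→P = 2+2+9+9 = 22, finish 22.
Without V→W, W's earliest start moves from 2 to 0.
The longest chain is now V→N→G→P = 2+1+9+9 = 21, so the workflow takes 21 days.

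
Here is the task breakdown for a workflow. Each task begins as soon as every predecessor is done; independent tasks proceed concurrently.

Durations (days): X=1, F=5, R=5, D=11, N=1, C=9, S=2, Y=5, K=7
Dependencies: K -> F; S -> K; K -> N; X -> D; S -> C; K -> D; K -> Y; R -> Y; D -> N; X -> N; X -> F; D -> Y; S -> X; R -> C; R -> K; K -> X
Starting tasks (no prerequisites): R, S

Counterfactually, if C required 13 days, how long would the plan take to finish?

Actual critical path: R→K→X→D→Y = 5+7+1+11+5 = 29 ⇒ 29 days.
C has 15 days of float (longest path through it is 14).
No other chain overtakes it, so the finish is 29 days.

29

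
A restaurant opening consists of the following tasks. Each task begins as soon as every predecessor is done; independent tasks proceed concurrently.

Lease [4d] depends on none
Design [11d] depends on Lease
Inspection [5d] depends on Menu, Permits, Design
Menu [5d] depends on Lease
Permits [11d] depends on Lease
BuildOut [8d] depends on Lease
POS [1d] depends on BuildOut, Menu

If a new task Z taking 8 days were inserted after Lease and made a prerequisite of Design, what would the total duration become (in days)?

28

Originally the restaurant opening takes 20 days.
With Z inserted, Design now waits for max(Lease, Z).
New critical path: Lease→Z→Design→Inspection = 4+8+11+5 = 28 ⇒ 28 days.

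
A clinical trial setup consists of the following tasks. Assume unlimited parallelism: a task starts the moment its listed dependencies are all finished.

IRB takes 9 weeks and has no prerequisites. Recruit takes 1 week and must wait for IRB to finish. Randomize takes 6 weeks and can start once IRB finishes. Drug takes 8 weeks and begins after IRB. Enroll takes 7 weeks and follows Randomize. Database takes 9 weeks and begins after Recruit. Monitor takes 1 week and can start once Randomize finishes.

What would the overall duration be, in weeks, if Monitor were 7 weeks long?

Critical path before the change: IRB→Randomize→Enroll = 9+6+7 = 22 giving 22 weeks.
Monitor has 6 weeks of float (longest path through it is 16).
No other chain overtakes it, so the finish is 22 weeks.

22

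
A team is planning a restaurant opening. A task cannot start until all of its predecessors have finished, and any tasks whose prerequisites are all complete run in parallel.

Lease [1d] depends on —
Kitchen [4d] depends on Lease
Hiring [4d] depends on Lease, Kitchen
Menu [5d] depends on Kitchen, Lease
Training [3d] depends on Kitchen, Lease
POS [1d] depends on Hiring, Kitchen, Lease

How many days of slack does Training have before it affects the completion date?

2

Lease→Kitchen→Hiring→POS = 1+4+4+1 = 10 sets the makespan at 10 days.
Training finishes as early as 8 and must finish by 10.
Slack of Training = 7 − 5 = 2 days.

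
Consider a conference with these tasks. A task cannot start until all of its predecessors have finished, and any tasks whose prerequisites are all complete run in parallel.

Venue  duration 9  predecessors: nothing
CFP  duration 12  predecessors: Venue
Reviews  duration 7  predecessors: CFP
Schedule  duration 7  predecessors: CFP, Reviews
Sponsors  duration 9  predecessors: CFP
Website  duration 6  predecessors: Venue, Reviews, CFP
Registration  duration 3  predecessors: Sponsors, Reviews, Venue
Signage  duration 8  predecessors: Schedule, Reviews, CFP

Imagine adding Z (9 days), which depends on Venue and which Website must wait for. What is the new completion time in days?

Originally the conference takes 43 days.
With Z inserted, Website now waits for max(Venue, Reviews, CFP, Z).
New critical path: Venue→CFP→Reviews→Schedule→Signage = 9+12+7+7+8 = 43 ⇒ 43 days.

43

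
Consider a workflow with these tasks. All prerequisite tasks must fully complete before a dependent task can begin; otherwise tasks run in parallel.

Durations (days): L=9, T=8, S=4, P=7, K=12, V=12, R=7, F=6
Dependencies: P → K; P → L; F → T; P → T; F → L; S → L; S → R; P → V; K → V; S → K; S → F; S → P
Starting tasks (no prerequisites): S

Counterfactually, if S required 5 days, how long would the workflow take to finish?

36

The binding path is S→P→K→V = 4+7+12+12 = 35; finish at 35 days.
S is on the critical path; changing it to 5 makes that path 36 days.
The critical path is still S→P→K→V; finish is now 36 days.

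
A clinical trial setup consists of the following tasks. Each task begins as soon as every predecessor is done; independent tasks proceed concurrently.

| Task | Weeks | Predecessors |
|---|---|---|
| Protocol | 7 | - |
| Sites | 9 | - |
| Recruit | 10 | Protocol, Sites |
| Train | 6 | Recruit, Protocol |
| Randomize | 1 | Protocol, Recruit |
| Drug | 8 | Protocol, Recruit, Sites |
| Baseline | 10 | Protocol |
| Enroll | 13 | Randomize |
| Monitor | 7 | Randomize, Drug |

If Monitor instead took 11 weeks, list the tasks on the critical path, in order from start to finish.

Actual critical path: Sites→Recruit→Drug→Monitor = 9+10+8+7 = 34 ⇒ 34 weeks.
Monitor lies on that path, so at 11 weeks the path becomes 38 weeks.
The critical path is still Sites→Recruit→Drug→Monitor; finish is now 38 weeks.

Sites, Recruit, Drug, Monitor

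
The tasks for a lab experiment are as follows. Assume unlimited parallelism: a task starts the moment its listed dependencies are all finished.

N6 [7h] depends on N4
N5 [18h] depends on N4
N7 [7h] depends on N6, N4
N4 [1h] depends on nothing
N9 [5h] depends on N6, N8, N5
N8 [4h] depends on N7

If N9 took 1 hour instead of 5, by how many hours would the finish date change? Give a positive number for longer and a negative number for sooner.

-4

As given, the longest chain is N4→N5→N9 = 1+18+5 = 24, so the finish is 24 hours.
Since N9 is critical, the -4 change carries straight to that chain (now 20 hours).
That remains the longest chain; total 20 hours.
Change in finish: 20 − 24 = -4 hours.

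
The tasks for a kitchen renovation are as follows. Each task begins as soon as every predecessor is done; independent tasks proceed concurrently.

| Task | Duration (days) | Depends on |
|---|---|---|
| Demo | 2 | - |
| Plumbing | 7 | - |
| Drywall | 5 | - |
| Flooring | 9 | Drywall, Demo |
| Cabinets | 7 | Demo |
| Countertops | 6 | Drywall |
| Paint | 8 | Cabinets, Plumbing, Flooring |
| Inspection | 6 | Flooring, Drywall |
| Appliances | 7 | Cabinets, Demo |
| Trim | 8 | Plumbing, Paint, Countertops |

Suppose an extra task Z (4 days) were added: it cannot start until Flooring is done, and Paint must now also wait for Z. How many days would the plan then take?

Originally the plan takes 30 days.
With Z inserted, Paint now waits for max(Cabinets, Plumbing, Flooring, Z).
New critical path: Drywall→Flooring→Z→Paint→Trim = 5+9+4+8+8 = 34 ⇒ 34 days.

34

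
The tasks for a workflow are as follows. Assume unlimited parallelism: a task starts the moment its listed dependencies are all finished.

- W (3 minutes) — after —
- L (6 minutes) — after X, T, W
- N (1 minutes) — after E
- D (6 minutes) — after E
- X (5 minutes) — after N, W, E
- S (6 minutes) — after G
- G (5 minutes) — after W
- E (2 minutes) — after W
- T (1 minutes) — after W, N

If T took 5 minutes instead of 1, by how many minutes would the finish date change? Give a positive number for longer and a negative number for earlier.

0

Baseline: W→E→N→X→L = 3+2+1+5+6 = 17 → 17 minutes.
T is off the critical path — its longest chain is 13 minutes, giving 4 of slack.
Now W→E→N→T→L = 3+2+1+5+6 = 17 is longest, so the finish becomes 17 minutes.
Change in finish: 17 − 17 = +0 minutes.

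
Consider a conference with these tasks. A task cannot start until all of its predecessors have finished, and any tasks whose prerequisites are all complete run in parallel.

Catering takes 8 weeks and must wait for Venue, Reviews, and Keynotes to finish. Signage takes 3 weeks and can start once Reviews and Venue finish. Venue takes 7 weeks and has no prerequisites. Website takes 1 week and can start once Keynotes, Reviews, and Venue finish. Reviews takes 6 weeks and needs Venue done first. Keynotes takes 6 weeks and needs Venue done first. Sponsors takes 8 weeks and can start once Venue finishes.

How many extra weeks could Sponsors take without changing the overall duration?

6

Venue→Reviews→Catering = 7+6+8 = 21 sets the makespan at 21 weeks.
Longest path through Sponsors: 15 weeks (earliest finish 15, latest finish 21).
Slack of Sponsors = 13 − 7 = 6 weeks.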